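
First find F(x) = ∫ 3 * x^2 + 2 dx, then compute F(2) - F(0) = 12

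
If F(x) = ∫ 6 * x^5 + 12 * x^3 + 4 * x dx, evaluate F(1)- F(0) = 6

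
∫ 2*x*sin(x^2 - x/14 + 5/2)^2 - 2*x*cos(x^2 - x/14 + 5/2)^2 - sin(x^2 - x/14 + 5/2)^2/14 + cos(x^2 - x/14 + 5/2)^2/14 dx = -sin(2*x^2 - x/7 + 5)/2 + C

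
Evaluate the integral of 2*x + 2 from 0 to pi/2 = pi^2/4 + pi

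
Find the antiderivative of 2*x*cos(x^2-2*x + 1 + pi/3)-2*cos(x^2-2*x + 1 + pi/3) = sin((x - 1)^2 + pi/3) + C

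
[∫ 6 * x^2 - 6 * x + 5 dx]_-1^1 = 14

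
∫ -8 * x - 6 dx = -4*x^2 - 6*x + C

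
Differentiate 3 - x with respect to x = -1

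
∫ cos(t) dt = sin(t) + C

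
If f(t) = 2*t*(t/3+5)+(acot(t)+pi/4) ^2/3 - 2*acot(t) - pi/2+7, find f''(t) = (4*t^4 + 8*t^2 + 4*t*acot(t) - 12*t + pi*t + 6)/(3*t^4 + 6*t^2 + 3)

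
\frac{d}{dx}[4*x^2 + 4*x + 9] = 8*x + 4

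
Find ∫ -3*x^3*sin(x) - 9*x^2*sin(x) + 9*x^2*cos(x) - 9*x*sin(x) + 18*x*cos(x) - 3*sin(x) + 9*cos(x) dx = 3*(x + 1)^3*cos(x) + C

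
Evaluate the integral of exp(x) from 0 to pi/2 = -1 + exp(pi/2)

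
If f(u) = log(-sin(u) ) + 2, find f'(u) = 1/tan(u)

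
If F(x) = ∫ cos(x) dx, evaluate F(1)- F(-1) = 2*sin(1)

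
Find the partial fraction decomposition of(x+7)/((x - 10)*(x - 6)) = -13/(4*(x - 6)) + 17/(4*(x - 10))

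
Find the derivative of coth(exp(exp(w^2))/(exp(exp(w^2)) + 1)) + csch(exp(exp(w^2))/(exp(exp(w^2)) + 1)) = -2*w*(cosh(exp(exp(w^2))/(exp(exp(w^2)) + 1)) + 1)*exp(w^2)*exp(exp(w^2))/((exp(exp(w^2)) + 1)^2*sinh(exp(exp(w^2))/(exp(exp(w^2)) + 1))^2)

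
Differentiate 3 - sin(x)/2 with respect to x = -cos(x)/2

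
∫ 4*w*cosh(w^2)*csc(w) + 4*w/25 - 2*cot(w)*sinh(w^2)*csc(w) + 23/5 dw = 2*w^2/25 + 23*w/5 + 2*sinh(w^2)*csc(w) + C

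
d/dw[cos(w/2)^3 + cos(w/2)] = (3*sin(w/2)^2/2 - 2)*sin(w/2)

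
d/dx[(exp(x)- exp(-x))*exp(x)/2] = exp(2*x)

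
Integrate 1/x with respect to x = log(x) + C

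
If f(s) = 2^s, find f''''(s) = 2^s*log(2)^4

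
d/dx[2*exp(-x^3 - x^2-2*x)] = (-6*x^2 - 4*x - 4)*exp(-x^3 - x^2 - 2*x)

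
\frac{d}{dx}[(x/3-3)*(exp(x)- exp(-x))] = (x*exp(2*x) + x - 8*exp(2*x) - 10)*exp(-x)/3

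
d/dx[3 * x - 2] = 3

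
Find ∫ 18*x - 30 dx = 9*x^2 - 30*x + C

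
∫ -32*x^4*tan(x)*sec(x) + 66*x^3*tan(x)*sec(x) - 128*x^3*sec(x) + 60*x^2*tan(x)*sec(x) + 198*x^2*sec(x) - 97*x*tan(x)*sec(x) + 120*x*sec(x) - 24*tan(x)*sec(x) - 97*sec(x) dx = -(-16*x^2 + x + 24)*(-2*x^2 + 4*x + 1)*sec(x) + C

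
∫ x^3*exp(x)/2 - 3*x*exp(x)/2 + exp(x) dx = (x - 1)^3*exp(x)/2 + C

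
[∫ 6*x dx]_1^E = -3 + 3*exp(2)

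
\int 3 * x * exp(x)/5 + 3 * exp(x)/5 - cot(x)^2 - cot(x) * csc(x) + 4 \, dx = 3*x*exp(x)/5 + 5*x + cot(x) + csc(x) + C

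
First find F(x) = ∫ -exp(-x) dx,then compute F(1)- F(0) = -1 + exp(-1)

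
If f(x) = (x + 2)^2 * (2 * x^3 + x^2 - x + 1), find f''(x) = 40*x^3 + 108*x^2 + 66*x + 2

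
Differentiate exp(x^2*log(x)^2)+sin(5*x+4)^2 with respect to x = 2*x*exp(x^2*log(x)^2)*log(x)^2 + 2*x*exp(x^2*log(x)^2)*log(x) + 5*sin(10*x + 8)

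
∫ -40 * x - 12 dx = -20*x^2 - 12*x + C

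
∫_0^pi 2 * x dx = pi^2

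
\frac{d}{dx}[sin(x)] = cos(x)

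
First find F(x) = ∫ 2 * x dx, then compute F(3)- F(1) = 8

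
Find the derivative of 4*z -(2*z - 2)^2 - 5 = 12 - 8*z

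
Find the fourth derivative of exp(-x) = exp(-x)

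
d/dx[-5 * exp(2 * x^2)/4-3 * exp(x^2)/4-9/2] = -5*x*exp(2*x^2) - 3*x*exp(x^2)/2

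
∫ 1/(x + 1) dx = log(x + 1) + C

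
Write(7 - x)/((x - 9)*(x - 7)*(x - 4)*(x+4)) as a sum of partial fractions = -1/(104*(x + 4)) + 1/(40*(x - 4)) - 1/(65*(x - 9))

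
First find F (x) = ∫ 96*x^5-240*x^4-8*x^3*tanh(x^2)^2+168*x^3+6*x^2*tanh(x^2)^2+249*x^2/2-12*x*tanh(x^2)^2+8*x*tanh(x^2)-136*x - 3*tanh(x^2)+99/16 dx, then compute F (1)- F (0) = -261/16 + 7*tanh(1)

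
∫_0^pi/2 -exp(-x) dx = -1 + exp(-pi/2)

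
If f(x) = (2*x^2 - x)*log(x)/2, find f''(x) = (4*x*log(x) + 6*x - 1)/(2*x)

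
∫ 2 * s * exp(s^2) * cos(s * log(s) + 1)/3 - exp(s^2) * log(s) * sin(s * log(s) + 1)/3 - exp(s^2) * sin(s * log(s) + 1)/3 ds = exp(s^2)*cos(s*log(s) + 1)/3 + C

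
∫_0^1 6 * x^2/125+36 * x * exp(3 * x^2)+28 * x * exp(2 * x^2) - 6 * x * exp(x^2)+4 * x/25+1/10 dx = -2451/250 - 3*E + 7*exp(2) + 6*exp(3)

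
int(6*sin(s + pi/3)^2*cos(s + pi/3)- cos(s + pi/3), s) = 2*sin(s + pi/3)^3 - sin(s + pi/3) + C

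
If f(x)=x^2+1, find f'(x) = 2*x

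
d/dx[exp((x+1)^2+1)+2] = 2*x*exp(x^2 + 2*x + 2) + 2*exp(x^2 + 2*x + 2)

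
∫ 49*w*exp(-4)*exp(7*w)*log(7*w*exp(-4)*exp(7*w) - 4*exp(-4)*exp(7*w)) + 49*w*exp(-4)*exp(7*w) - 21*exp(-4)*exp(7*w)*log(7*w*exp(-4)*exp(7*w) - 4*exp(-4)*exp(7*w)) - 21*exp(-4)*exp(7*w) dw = (7*w - 4)*(7*w + log(7*w - 4) - 4)*exp(7*w - 4) + C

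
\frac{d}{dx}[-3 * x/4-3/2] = -3/4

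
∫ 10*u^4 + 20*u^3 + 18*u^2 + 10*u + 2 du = 2*u^5 + 5*u^4 + 6*u^3 + 5*u^2 + 2*u + C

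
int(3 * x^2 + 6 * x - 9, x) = x^3 + 3*x^2 - 9*x + C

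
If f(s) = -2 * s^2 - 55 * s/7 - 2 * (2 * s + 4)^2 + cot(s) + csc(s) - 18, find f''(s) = -20 - 1/sin(s) + 2*cos(s)/sin(s)^3 + 2/sin(s)^3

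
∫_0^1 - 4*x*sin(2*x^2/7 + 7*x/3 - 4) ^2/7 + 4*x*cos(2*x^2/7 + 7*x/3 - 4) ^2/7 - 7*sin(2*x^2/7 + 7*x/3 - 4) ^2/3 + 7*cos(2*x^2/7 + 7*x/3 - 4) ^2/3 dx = -sin(58/21)/2 + sin(8)/2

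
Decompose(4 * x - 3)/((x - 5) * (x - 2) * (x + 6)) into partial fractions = -27/(88*(x + 6)) - 5/(24*(x - 2)) + 17/(33*(x - 5))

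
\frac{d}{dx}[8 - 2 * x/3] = -2/3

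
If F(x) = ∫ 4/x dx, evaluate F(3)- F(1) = -4*log(2) + 4*log(6)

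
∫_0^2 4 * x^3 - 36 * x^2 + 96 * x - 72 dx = -32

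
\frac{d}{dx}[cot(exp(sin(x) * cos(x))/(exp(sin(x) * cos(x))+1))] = -exp(sin(2*x)/2)*cos(2*x)/((exp(sin(2*x)/2) + 1)^2*sin(exp(sin(2*x)/2)/(exp(sin(2*x)/2) + 1))^2)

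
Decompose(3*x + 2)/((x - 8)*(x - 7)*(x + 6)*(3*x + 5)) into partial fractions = -81/(9802*(3*x + 5)) + 8/(1183*(x + 6)) - 23/(338*(x - 7)) + 13/(203*(x - 8))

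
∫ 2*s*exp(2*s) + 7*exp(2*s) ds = (s + 3)*exp(2*s) + C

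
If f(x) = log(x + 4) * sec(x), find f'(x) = (x*log(x + 4)*tan(x)*sec(x) + 4*log(x + 4)*tan(x)*sec(x) + sec(x))/(x + 4)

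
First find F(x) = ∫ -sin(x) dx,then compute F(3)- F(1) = cos(3) - cos(1)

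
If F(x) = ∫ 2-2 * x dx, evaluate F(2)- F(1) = -1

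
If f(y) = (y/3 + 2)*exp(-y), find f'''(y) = (-y - 3)*exp(-y)/3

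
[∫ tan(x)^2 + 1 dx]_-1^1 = 2*tan(1)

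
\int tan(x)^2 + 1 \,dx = tan(x) + C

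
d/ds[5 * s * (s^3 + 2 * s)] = 20*s^3 + 20*s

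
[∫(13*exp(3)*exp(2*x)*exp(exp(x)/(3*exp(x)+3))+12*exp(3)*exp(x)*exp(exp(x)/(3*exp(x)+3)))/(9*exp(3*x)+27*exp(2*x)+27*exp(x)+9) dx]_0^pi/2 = -19*exp(19/6)/6 + (exp(pi/2)/(3*(1 + exp(pi/2))) + 3)*exp(exp(pi/2)/(3*(1 + exp(pi/2))) + 3)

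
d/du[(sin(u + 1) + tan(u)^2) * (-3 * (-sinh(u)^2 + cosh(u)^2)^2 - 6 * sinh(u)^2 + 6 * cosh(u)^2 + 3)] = 12*sin(u)/cos(u)^3 + 6*cos(u + 1)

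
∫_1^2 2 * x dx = 3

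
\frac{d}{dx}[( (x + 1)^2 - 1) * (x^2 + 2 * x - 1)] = 4*x^3 + 12*x^2 + 6*x - 2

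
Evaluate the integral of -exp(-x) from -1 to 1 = -E + exp(-1)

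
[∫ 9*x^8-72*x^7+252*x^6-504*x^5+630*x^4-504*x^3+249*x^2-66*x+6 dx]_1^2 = 0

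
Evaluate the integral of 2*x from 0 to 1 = 1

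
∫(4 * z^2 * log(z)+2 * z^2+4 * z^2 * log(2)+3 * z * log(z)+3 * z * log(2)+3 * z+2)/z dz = (2*z^2 + 3*z + 2)*log(2*z) + C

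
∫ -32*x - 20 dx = -16*x^2 - 20*x + C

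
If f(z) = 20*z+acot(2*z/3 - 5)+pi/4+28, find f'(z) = (40*z^2 - 600*z + 2337)/(2*z^2 - 30*z + 117)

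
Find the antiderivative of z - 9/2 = z^2/2 - 9*z/2 + C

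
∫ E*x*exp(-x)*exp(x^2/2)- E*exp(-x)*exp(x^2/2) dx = exp((x - 1)^2/2 + 1/2) + C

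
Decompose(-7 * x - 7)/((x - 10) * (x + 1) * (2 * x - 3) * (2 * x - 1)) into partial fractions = -7/(19*(2*x - 1)) + 7/(17*(2*x - 3)) - 7/(323*(x - 10))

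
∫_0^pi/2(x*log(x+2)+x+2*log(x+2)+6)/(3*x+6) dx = -2*log(2) + (pi/6 + 2)*log(pi/2 + 2)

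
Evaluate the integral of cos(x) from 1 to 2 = -sin(1) + sin(2)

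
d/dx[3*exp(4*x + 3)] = 12*exp(4*x + 3)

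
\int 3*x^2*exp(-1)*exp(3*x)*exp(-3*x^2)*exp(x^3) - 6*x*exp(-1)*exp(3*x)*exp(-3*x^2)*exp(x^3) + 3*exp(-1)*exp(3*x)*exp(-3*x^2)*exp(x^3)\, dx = exp((x - 1)^3) + C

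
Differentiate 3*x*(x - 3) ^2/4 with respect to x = 9*x^2/4 - 9*x + 27/4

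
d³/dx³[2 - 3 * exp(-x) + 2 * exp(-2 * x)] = (3*exp(x) - 16)*exp(-2*x)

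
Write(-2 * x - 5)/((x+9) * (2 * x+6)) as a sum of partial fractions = -13/(12*(x + 9)) + 1/(12*(x + 3))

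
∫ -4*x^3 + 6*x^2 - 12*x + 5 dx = -x^4 + 2*x^3 - 6*x^2 + 5*x + C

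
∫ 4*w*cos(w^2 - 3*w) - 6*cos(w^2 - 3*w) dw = 2*sin(w*(w - 3)) + C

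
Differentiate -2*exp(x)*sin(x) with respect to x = -2*sqrt(2)*exp(x)*sin(x + pi/4)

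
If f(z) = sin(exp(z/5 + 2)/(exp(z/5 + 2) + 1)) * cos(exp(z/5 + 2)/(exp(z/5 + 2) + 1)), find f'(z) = exp(2)*exp(z/5)*cos(2*exp(2)*exp(z/5)/(exp(2)*exp(z/5) + 1))/(5*exp(4)*exp(2*z/5) + 10*exp(2)*exp(z/5) + 5)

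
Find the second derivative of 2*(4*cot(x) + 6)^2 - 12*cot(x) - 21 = 192*cot(x)^4 + 168*cot(x)^3 + 256*cot(x)^2 + 168*cot(x) + 64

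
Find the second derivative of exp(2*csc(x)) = 2*(-1 + 2/sin(x)^2 + 2*cos(x)^2/sin(x)^3)*exp(2/sin(x))/sin(x)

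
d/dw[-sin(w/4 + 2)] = -cos(w/4 + 2)/4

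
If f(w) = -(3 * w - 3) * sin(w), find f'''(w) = 3*w*cos(w) + 9*sin(w) - 3*cos(w)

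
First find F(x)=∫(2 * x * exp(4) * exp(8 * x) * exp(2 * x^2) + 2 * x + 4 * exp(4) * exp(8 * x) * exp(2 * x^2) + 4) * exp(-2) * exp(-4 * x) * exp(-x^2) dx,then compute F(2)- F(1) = -exp(7) - exp(-14) + exp(-7) + exp(14)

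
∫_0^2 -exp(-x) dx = -1 + exp(-2)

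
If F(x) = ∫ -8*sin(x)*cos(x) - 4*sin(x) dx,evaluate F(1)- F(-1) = 0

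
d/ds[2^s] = 2^s*log(2)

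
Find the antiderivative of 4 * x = 2*x^2 + C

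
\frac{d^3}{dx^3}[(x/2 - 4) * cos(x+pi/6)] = x*sin(x + pi/6)/2 - 4*sin(x + pi/6) - 3*cos(x + pi/6)/2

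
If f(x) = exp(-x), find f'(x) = -exp(-x)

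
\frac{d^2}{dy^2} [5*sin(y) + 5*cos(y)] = -5*sin(y) - 5*cos(y)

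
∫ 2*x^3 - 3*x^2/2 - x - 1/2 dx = x^4/2 - x^3/2 - x^2/2 - x/2 + C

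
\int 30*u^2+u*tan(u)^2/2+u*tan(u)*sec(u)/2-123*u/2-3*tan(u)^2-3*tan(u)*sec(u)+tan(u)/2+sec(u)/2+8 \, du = (u/2 - 3)*(tan(u) + sec(u)) - (2*u - 5)*(-5*u^2 + 3*u + 2) + C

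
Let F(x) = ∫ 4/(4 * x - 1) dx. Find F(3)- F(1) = -log(3) + log(11)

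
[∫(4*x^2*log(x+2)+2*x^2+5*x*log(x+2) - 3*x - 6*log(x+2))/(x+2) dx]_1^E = log(3) + (-3*E + 2*exp(2))*log(2 + E)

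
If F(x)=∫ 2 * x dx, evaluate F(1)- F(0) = 1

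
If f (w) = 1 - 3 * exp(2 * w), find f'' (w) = -12*exp(2*w)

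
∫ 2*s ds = s^2 + C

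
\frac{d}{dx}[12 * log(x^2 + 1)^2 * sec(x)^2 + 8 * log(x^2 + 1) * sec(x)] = 8*(3*x^2*log(x^2 + 1)^2*sin(x)/cos(x)^2 + x^2*log(x^2 + 1)*sin(x)/cos(x) + 6*x*log(x^2 + 1)/cos(x) + 2*x + 3*log(x^2 + 1)^2*sin(x)/cos(x)^2 + log(x^2 + 1)*sin(x)/cos(x))/((x^2 + 1)*cos(x))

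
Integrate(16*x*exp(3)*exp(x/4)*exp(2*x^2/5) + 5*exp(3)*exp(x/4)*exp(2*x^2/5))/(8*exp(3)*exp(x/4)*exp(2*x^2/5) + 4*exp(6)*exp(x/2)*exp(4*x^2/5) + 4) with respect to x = 5*(2*exp(2*x^2/5 + x/4 + 3) + 1)/(exp(2*x^2/5 + x/4 + 3) + 1) + C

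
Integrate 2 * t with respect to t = t^2 + C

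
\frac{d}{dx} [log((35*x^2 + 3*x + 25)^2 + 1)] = (4900*x^3 + 630*x^2 + 3518*x + 150)/(1225*x^4 + 210*x^3 + 1759*x^2 + 150*x + 626)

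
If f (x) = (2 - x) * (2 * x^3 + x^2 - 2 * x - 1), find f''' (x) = 18 - 48*x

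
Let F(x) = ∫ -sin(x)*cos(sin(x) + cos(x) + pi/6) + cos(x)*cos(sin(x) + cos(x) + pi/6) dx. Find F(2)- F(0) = -sin(pi/6 + 1) + sin(cos(2) + pi/6 + sin(2))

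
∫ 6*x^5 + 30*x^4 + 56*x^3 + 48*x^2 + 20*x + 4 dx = x^6 + 6*x^5 + 14*x^4 + 16*x^3 + 10*x^2 + 4*x + C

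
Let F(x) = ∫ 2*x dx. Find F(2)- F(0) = 4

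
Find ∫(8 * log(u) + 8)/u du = 4*(log(u) + 1)^2 + C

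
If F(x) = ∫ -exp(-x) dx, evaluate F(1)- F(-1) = -E + exp(-1)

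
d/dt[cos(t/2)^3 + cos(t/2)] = (3*sin(t/2)^2/2 - 2)*sin(t/2)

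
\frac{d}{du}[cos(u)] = -sin(u)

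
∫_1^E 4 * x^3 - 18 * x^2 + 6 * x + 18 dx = -25 + (-3*E - 3 + exp(2))^2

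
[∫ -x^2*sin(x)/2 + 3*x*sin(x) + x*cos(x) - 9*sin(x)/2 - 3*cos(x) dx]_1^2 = -2*cos(1) + cos(2)/2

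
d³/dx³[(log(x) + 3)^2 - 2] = (4*log(x) + 6)/x^3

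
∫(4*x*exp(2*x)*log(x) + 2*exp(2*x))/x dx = 2*exp(2*x)*log(x) + C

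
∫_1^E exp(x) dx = -E + exp(E)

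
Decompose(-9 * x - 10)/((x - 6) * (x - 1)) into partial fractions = 19/(5*(x - 1)) - 64/(5*(x - 6))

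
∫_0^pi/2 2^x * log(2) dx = -1 + 2^(pi/2)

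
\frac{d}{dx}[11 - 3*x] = -3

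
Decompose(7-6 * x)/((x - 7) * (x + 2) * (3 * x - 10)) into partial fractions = 117/(176*(3*x - 10)) + 19/(144*(x + 2)) - 35/(99*(x - 7))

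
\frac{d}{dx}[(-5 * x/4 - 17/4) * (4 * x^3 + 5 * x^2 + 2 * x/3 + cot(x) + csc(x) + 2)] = -20*x^3 - 279*x^2/4 + 5*x*cot(x)^2/4 + 5*x*cot(x)*csc(x)/4 - 515*x/12 + 17*cot(x)^2/4 + 17*cot(x)*csc(x)/4 - 5*cot(x)/4 - 5*csc(x)/4 - 13/12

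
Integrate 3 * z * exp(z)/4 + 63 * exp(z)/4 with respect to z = 3*(z + 20)*exp(z)/4 + C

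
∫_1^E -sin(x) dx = cos(E) - cos(1)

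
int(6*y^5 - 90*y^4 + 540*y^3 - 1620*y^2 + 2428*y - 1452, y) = y^6 - 18*y^5 + 135*y^4 - 540*y^3 + 1214*y^2 - 1452*y + C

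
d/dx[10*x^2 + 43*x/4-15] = 20*x + 43/4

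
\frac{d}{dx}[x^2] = 2*x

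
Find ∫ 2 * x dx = x^2 + C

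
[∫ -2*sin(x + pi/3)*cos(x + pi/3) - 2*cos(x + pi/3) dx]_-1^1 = -(sqrt(3)*cos(1) + 2)*sin(1)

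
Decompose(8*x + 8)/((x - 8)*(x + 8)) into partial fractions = 7/(2*(x + 8)) + 9/(2*(x - 8))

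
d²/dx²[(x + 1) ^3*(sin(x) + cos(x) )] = -x^3*sin(x) - x^3*cos(x) - 9*x^2*sin(x) + 3*x^2*cos(x) - 9*x*sin(x) + 15*x*cos(x) - sin(x) + 11*cos(x)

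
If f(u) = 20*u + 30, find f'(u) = 20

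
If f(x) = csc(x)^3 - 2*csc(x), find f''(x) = (2 - 13/sin(x)^2 + 12/sin(x)^4)/sin(x)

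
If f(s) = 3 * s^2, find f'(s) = 6*s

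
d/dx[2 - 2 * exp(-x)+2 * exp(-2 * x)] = (2*exp(x) - 4)*exp(-2*x)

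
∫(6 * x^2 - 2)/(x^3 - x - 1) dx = 2*log(-x^3 + x + 1) + C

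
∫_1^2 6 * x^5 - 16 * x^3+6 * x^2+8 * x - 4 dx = 25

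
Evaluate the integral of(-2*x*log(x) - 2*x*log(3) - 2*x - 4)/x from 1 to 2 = -8*log(6) + 6*log(3)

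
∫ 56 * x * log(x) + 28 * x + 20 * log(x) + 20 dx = 4*x*(7*x + 5)*log(x) + C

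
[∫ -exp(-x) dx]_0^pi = -1 + exp(-pi)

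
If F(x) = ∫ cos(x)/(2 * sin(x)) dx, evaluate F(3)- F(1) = log(sin(3))/2 - log(sin(1))/2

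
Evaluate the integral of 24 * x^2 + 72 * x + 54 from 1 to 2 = 218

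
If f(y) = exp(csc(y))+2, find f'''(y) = (1 + 3/sin(y) - 6/sin(y)^2 - 6/sin(y)^3 - cos(y)^2/sin(y)^4)*exp(1/sin(y))*cos(y)/sin(y)^2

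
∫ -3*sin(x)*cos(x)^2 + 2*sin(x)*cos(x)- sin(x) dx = (cos(x)^2 - cos(x) + 1)*cos(x) + C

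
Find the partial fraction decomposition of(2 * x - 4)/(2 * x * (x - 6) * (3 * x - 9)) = -1/(27*(x - 3)) + 2/(27*(x - 6)) - 1/(27*x)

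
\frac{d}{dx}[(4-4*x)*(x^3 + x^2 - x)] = -16*x^3 + 16*x - 4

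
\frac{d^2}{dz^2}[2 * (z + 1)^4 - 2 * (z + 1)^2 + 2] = 24*z^2 + 48*z + 20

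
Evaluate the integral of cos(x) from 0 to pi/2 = 1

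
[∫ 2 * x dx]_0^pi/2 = pi^2/4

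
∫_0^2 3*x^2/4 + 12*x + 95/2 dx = 121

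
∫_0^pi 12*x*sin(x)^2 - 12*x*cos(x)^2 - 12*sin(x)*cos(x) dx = 0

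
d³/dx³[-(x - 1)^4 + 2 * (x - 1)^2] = 24 - 24*x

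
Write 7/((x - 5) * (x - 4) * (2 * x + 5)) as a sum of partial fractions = 28/(195*(2*x + 5)) - 7/(13*(x - 4)) + 7/(15*(x - 5))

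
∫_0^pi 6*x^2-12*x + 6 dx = 2 + 2*(-1 + pi)^3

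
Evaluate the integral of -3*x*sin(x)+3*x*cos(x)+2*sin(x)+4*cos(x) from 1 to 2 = -4*sin(1) + 7*cos(2) - 4*cos(1) + 7*sin(2)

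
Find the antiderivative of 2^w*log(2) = 2^w + C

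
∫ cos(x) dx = sin(x) + C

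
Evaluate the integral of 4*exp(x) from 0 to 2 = -4 + 4*exp(2)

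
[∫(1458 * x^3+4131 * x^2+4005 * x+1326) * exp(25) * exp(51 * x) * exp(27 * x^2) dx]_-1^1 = -E + 103*exp(103)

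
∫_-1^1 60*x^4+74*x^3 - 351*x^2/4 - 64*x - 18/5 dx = -417/10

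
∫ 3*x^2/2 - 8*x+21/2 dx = x^3/2 - 4*x^2 + 21*x/2 + C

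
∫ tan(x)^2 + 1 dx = tan(x) + C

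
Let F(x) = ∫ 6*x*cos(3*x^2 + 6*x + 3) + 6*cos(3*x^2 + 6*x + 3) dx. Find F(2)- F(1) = -sin(12) + sin(27)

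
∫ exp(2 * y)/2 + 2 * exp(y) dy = (exp(y) + 4)^2/4 + C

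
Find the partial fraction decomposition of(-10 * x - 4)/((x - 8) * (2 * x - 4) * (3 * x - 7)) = 123/(17*(3*x - 7)) - 2/(x - 2) - 7/(17*(x - 8))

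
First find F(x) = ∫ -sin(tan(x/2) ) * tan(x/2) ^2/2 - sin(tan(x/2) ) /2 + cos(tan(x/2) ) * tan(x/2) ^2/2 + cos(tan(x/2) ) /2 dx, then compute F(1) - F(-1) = 2*sin(tan(1/2))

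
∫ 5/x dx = 5*log(x) + C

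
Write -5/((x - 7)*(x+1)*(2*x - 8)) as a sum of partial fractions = -1/(16*(x + 1)) + 1/(6*(x - 4)) - 5/(48*(x - 7))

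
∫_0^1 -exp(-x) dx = -1 + exp(-1)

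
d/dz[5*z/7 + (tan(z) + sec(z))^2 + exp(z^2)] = 2*z*exp(z^2) + 2*sin(z)/cos(z)^5 - 2*tan(z)^5 + 2*tan(z) + 5/7 - 2/cos(z) + 4/cos(z)^3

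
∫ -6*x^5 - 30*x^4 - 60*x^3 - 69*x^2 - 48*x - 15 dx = -x^6 - 6*x^5 - 15*x^4 - 23*x^3 - 24*x^2 - 15*x + C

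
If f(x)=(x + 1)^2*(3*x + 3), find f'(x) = 9*x^2 + 18*x + 9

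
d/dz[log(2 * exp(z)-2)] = exp(z)/(exp(z) - 1)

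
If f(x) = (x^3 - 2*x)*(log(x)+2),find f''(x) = (6*x^2*log(x) + 17*x^2 - 2)/x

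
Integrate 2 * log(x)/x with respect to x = log(x)^2 + C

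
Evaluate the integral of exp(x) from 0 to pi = -1 + exp(pi)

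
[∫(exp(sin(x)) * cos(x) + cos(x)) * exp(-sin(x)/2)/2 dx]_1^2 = -exp(sin(1)/2) - exp(-sin(2)/2) + exp(-sin(1)/2) + exp(sin(2)/2)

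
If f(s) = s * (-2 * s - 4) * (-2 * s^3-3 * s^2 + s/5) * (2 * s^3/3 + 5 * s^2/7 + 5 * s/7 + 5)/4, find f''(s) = 112*s^6/3 + 128*s^5 + 1081*s^4/7 + 3964*s^3/21 + 1632*s^2/7 + 603*s/7 - 2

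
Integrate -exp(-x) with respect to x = exp(-x) + C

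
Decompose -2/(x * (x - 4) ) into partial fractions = -1/(2*(x - 4)) + 1/(2*x)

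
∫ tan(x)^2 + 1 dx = tan(x) + C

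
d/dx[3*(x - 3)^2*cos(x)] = -3*x^2*sin(x) + 18*x*sin(x) + 6*x*cos(x) - 27*sin(x) - 18*cos(x)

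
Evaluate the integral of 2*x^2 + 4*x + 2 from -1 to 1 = 16/3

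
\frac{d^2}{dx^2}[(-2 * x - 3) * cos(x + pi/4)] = 2*x*cos(x + pi/4) + 4*sin(x + pi/4) + 3*cos(x + pi/4)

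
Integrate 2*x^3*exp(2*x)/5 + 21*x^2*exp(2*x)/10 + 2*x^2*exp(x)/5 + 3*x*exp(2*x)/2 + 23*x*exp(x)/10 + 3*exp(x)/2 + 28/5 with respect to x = (4*x + 15)*(x^2*exp(2*x) + 2*x*exp(x) + 28)/20 + C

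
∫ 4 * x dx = 2*x^2 + C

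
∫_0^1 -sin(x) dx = -1 + cos(1)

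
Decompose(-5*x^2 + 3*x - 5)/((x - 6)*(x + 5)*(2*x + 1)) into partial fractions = 31/(117*(2*x + 1)) - 145/(99*(x + 5)) - 167/(143*(x - 6))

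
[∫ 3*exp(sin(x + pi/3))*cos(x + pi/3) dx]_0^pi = -3*exp(sqrt(3)/2) + 3*exp(-sqrt(3)/2)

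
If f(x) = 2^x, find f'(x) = 2^x*log(2)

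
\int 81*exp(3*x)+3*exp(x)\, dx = (27*exp(2*x) + 3)*exp(x) + C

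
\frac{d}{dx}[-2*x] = -2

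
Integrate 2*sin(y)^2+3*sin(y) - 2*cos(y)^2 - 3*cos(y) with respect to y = -sin(2*y) - 3*sqrt(2)*sin(y + pi/4) + C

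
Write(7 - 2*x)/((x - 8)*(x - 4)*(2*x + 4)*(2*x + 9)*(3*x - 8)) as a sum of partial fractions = 135/(77056*(3*x - 8)) + 128/(91375*(2*x + 9)) - 11/(8400*(x + 2)) + 1/(3264*(x - 4)) - 9/(32000*(x - 8))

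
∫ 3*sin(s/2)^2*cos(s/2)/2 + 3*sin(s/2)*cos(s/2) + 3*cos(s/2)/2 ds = (sin(s/2) + 1)^3 + C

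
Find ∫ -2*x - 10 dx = -x^2 - 10*x + C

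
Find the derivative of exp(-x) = -exp(-x)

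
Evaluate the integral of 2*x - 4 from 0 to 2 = -4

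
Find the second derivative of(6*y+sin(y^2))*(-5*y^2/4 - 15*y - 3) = 5*y^4*sin(y^2) + 60*y^3*sin(y^2) + 12*y^2*sin(y^2) - 25*y^2*cos(y^2)/2 - 90*y*cos(y^2) - 45*y - 5*sin(y^2)/2 - 6*cos(y^2) - 180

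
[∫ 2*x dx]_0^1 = 1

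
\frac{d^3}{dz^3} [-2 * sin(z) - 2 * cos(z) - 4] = -2*sin(z) + 2*cos(z)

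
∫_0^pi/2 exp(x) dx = -1 + exp(pi/2)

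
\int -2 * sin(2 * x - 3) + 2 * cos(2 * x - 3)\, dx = sin(2*x - 3) + cos(2*x - 3) + C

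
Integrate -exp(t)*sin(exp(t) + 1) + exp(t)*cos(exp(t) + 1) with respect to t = sqrt(2)*sin(exp(t) + pi/4 + 1) + C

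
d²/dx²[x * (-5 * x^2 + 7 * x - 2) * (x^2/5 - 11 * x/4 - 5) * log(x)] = (-400*x^4*log(x) - 180*x^4 + 3636*x^3*log(x) + 2121*x^3 + 642*x^2*log(x) + 535*x^2 - 1180*x*log(x) - 1770*x + 200)/(20*x)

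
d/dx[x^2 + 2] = 2*x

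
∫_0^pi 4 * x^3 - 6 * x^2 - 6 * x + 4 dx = -4 + (-2 + pi)^2*(1 + pi)^2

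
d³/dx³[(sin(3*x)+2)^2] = -108*sin(6*x) - 108*cos(3*x)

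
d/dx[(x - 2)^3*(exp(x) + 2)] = x^3*exp(x) - 3*x^2*exp(x) + 6*x^2 - 24*x + 4*exp(x) + 24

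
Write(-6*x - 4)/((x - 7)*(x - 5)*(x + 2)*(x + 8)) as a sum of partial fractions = -22/(585*(x + 8)) + 4/(189*(x + 2)) + 17/(91*(x - 5)) - 23/(135*(x - 7))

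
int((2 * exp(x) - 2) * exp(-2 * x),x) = (1 - exp(x))^2*exp(-2*x) + C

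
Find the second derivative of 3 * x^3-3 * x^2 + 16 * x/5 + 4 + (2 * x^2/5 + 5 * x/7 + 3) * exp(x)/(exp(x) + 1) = (-14*x^2*exp(2*x) + 14*x^2*exp(x) + 630*x*exp(3*x) + 1921*x*exp(2*x) + 1971*x*exp(x) + 630*x - 182*exp(3*x) - 629*exp(2*x) - 447*exp(x) - 210)/(35*exp(3*x) + 105*exp(2*x) + 105*exp(x) + 35)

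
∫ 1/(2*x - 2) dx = log(2*x - 2)/2 + C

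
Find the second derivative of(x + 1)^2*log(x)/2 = (2*x^2*log(x) + 3*x^2 + 2*x - 1)/(2*x^2)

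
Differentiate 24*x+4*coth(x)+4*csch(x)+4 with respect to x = -(4*cosh(x) - 12*cosh(2*x) + 16)/sinh(x)^2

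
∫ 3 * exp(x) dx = 3*exp(x) + C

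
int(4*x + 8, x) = 2*x^2 + 8*x + C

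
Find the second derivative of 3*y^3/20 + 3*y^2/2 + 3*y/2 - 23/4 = 9*y/10 + 3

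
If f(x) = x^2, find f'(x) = 2*x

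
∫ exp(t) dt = exp(t) + C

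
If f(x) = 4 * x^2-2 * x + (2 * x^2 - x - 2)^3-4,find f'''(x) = 960*x^3 - 720*x^2 - 432*x + 138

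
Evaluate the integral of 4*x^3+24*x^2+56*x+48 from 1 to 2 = 203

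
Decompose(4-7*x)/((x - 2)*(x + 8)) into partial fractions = -6/(x + 8) - 1/(x - 2)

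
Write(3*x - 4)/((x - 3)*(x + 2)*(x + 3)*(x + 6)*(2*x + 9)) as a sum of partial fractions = 56/(135*(2*x + 9)) - 11/(162*(x + 6)) - 13/(54*(x + 3)) + 1/(10*(x + 2)) + 1/(810*(x - 3))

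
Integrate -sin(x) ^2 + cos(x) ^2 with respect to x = sin(2*x)/2 + C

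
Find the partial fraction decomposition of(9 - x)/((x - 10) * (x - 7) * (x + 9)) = 9/(152*(x + 9)) - 1/(24*(x - 7)) - 1/(57*(x - 10))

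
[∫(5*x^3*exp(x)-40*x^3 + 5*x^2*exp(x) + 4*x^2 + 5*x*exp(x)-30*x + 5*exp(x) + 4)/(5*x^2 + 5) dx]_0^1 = -16/5 + log(2) + E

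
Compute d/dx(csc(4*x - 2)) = -4*cot(4*x - 2)*csc(4*x - 2)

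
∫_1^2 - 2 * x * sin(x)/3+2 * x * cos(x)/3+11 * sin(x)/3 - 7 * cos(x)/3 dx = sqrt(2)*(-5*sin(pi/4 + 2) + 7*sin(pi/4 + 1))/3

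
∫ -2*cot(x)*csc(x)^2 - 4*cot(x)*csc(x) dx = (csc(x) + 2)^2 + C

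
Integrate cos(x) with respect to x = sin(x) + C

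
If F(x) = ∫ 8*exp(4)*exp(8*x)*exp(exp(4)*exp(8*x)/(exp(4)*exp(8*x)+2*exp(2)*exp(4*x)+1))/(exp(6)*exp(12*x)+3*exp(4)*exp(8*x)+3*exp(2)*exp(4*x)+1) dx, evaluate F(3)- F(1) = -exp(exp(12)/(1 + exp(6))^2) + exp(exp(28)/(1 + exp(14))^2)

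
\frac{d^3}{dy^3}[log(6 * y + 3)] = 16/(8*y^3 + 12*y^2 + 6*y + 1)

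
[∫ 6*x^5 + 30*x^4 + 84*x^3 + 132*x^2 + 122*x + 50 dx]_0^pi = -2*(1 + pi)^2 - 25 + (2 + (1 + pi)^2)^3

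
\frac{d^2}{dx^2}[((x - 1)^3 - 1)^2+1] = 30*x^4 - 120*x^3 + 180*x^2 - 132*x + 42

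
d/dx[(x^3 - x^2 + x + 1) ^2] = 6*x^5 - 10*x^4 + 12*x^3 - 2*x + 2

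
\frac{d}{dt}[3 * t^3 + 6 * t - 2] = 9*t^2 + 6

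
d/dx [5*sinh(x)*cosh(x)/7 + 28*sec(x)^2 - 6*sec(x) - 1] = 56*tan(x)*sec(x)^2 - 6*tan(x)*sec(x) + 5*cosh(2*x)/7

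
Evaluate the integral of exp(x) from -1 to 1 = E - exp(-1)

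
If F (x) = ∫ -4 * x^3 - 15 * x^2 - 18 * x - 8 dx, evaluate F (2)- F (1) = -85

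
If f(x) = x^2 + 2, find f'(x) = 2*x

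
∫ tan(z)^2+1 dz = tan(z) + C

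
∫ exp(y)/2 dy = exp(y)/2 + C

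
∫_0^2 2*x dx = 4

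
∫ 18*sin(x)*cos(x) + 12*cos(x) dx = (3*sin(x) + 2)^2 + C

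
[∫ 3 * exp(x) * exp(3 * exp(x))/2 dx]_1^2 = -exp(3*E)/2 + exp(3*exp(2))/2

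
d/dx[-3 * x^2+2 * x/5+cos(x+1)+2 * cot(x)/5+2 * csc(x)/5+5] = -6*x - sin(x + 1) - 2*cot(x)^2/5 - 2*cot(x)*csc(x)/5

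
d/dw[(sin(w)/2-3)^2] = (sin(w)/2 - 3)*cos(w)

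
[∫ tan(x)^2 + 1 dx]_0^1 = tan(1)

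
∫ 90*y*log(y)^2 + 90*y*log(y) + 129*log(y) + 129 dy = 3*y*(15*y*log(y) + 43)*log(y) + C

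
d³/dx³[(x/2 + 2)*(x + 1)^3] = 12*x + 21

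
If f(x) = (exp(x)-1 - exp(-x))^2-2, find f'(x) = (2*exp(4*x) - 2*exp(3*x) - 2*exp(x) - 2)*exp(-2*x)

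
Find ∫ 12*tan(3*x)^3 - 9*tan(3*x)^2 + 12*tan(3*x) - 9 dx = (2*tan(3*x) - 3)*tan(3*x) + C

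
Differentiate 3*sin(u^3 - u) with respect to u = 3*(3*u^2 - 1)*cos(u*(u^2 - 1))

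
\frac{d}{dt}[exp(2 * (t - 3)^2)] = 4*t*exp(2*t^2 - 12*t + 18) - 12*exp(2*t^2 - 12*t + 18)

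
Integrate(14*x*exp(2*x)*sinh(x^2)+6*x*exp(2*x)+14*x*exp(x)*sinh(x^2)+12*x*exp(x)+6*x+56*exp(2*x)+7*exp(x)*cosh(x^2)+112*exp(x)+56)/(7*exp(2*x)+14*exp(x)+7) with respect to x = ((exp(x) + 1)*(3*x^2 + 56*x + 14)/7 + exp(x)*cosh(x^2))/(exp(x) + 1) + C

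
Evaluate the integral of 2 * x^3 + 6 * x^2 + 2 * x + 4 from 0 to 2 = 36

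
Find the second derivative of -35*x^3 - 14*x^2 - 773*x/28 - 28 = -210*x - 28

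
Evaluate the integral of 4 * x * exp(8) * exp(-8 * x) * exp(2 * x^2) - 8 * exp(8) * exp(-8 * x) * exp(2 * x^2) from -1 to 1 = -exp(18) + exp(2)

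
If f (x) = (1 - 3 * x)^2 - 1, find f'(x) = 18*x - 6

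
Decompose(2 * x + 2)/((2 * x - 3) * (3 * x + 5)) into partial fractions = 4/(19*(3*x + 5)) + 10/(19*(2*x - 3))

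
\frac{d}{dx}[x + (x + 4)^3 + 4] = 3*x^2 + 24*x + 49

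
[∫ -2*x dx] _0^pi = -pi^2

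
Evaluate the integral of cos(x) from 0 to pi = 0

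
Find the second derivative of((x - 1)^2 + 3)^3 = 30*x^4 - 120*x^3 + 288*x^2 - 336*x + 192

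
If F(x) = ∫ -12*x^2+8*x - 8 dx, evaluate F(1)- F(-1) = -24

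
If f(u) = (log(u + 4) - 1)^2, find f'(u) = (2*log(u + 4) - 2)/(u + 4)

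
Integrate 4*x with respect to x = 2*x^2 + C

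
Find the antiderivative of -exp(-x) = exp(-x) + C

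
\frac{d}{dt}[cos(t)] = -sin(t)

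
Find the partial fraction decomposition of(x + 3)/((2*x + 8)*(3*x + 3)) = 1/(18*(x + 4)) + 1/(9*(x + 1))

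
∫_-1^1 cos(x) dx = 2*sin(1)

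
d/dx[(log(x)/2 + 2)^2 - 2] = (log(x) + 4)/(2*x)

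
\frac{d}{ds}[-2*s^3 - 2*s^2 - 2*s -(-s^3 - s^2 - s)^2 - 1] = -6*s^5 - 10*s^4 - 12*s^3 - 12*s^2 - 6*s - 2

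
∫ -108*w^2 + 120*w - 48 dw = -36*w^3 + 60*w^2 - 48*w + C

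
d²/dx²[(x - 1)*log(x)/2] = (x + 1)/(2*x^2)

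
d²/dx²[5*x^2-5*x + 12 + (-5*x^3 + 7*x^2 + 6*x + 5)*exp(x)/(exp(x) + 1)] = (5*x^3*exp(2*x) - 5*x^3*exp(x) - 37*x^2*exp(2*x) - 23*x^2*exp(x) - 30*x*exp(3*x) - 38*x*exp(2*x) + 4*x*exp(x) + 24*exp(3*x) + 65*exp(2*x) + 61*exp(x) + 10)/(exp(3*x) + 3*exp(2*x) + 3*exp(x) + 1)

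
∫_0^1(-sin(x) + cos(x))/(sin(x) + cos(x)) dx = log(sin(pi/4 + 1)) + log(2)/2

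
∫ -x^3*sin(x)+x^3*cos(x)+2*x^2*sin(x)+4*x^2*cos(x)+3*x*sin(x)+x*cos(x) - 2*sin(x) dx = sqrt(2)*(x^3 + x^2 - x + 1)*sin(x + pi/4) + C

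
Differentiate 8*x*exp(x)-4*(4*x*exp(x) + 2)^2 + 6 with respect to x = -128*x^2*exp(2*x) - 128*x*exp(2*x) - 56*x*exp(x) - 56*exp(x)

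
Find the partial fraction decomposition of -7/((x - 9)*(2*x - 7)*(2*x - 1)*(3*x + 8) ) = 27/(3515*(3*x + 8)) - 14/(969*(2*x - 1)) + 14/(1221*(2*x - 7)) - 1/(935*(x - 9))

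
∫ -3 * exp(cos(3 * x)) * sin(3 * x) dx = exp(cos(3*x)) + C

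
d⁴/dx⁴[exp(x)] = exp(x)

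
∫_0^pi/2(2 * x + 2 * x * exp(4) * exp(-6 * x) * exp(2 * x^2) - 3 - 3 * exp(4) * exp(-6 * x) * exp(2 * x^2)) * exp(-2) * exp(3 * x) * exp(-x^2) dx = -exp(2) - exp(-pi^2/4 - 2 + 3*pi/2) + exp(-2) + exp(-3*pi/2 + 2 + pi^2/4)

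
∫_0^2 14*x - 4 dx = 20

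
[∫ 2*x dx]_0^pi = pi^2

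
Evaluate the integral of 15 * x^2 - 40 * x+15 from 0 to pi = 5*pi*(-1 + (-2 + pi)^2)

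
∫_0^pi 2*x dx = pi^2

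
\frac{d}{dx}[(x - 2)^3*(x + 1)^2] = 5*x^4 - 16*x^3 + 3*x^2 + 20*x - 4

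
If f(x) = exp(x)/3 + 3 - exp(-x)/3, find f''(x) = (exp(2*x) - 1)*exp(-x)/3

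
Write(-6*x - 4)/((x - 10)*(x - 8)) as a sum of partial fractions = 26/(x - 8) - 32/(x - 10)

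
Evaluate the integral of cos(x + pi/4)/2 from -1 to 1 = sqrt(2)*sin(1)/2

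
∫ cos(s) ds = sin(s) + C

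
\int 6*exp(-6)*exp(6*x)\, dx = exp(6*x - 6) + C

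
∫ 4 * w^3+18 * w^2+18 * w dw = w^4 + 6*w^3 + 9*w^2 + C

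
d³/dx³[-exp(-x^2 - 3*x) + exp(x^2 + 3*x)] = (8*x^3*exp(2*x^2 + 6*x) + 8*x^3 + 36*x^2*exp(2*x^2 + 6*x) + 36*x^2 + 66*x*exp(2*x^2 + 6*x) + 42*x + 45*exp(2*x^2 + 6*x) + 9)*exp(-x^2 - 3*x)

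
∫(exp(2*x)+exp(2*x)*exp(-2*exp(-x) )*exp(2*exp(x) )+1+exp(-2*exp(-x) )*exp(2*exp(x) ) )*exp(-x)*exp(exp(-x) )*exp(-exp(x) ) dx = 2*sinh(2*sinh(x)) + C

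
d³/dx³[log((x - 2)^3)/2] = 3/(x^3 - 6*x^2 + 12*x - 8)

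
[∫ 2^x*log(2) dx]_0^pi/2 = -1 + 2^(pi/2)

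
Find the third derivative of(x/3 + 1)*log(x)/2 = (6 - x)/(6*x^3)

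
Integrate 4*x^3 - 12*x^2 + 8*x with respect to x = x^4 - 4*x^3 + 4*x^2 + C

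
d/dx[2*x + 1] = 2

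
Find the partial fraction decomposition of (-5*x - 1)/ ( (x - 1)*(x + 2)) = -3/(x + 2) - 2/(x - 1)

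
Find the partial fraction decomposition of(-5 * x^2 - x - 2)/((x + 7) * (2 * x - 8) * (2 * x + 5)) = 41/(78*(2*x + 5)) - 40/(33*(x + 7)) - 43/(143*(x - 4))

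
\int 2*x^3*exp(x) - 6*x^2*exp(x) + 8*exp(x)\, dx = 2*(x - 2)^3*exp(x) + C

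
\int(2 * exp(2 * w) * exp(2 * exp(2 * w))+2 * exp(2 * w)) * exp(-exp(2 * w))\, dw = 2*sinh(exp(2*w)) + C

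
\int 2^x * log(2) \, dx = 2^x + C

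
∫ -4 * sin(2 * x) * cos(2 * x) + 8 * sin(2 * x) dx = (cos(2*x) - 2)^2 + C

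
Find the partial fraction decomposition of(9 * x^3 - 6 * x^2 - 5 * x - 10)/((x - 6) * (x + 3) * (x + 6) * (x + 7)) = 839/(13*(x + 7)) - 535/(9*(x + 6)) + 73/(27*(x + 3)) + 422/(351*(x - 6))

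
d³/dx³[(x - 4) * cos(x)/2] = x*sin(x)/2 - 2*sin(x) - 3*cos(x)/2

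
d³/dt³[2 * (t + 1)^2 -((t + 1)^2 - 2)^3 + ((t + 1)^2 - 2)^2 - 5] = -120*t^3 - 360*t^2 - 192*t + 48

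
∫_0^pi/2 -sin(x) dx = -1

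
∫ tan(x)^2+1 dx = tan(x) + C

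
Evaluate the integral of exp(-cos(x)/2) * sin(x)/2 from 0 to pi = -exp(-1/2) + exp(1/2)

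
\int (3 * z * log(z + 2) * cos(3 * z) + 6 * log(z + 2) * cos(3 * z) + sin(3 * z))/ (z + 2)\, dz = log(z + 2)*sin(3*z) + C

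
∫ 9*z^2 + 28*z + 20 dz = 3*z^3 + 14*z^2 + 20*z + C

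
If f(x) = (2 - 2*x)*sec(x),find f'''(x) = 2*(x*sin(x)/cos(x) - 6*x*sin(x)/cos(x)^3 - sin(x)/cos(x) + 6*sin(x)/cos(x)^3 + 3 - 6/cos(x)^2)/cos(x)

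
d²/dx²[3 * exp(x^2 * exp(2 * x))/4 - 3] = 3*x^4*exp(x^2*exp(2*x) + 4*x) + 6*x^3*exp(x^2*exp(2*x) + 4*x) + 3*x^2*exp(x^2*exp(2*x) + 2*x) + 3*x^2*exp(x^2*exp(2*x) + 4*x) + 6*x*exp(x^2*exp(2*x) + 2*x) + 3*exp(x^2*exp(2*x) + 2*x)/2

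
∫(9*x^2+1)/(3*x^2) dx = 3*x - 1/(3*x) + C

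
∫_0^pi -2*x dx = -pi^2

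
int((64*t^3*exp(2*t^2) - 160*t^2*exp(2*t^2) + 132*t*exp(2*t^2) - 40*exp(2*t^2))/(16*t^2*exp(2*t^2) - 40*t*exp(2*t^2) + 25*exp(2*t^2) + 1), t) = log((4*t - 5)^2*exp(2*t^2) + 1) + C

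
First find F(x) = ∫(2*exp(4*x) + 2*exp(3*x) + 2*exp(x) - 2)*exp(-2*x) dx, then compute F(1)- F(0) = -1 + (-exp(-1) + 1 + E)^2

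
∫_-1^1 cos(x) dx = 2*sin(1)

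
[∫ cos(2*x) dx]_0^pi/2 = 0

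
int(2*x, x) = x^2 + C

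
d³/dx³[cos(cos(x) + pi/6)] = -(sin(x)^2*sin(cos(x) + pi/6) + sin(cos(x) + pi/6) + 3*cos(x)*cos(cos(x) + pi/6))*sin(x)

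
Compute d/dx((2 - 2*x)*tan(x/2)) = -x/cos(x/2)^2 - 2*tan(x/2) + cos(x/2)^(-2)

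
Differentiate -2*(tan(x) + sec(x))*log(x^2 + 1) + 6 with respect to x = -2*(x^2*log(x^2 + 1)*sin(x)/cos(x)^2 + x^2*log(x^2 + 1)/cos(x)^2 + 2*x*tan(x) + 2*x/cos(x) + log(x^2 + 1)*sin(x)/cos(x)^2 + log(x^2 + 1)/cos(x)^2)/(x^2 + 1)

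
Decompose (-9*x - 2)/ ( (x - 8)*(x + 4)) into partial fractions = -17/(6*(x + 4)) - 37/(6*(x - 8))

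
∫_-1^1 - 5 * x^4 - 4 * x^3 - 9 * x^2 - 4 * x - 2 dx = -12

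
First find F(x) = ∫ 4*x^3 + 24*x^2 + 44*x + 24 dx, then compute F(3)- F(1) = 512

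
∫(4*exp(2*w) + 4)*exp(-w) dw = 8*sinh(w) + C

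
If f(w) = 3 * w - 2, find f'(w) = 3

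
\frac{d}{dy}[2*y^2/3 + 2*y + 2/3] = 4*y/3 + 2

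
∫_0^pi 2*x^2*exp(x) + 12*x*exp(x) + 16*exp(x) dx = -8 + 2*(2 + pi)^2*exp(pi)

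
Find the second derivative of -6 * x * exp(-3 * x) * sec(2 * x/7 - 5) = (-48*x*tan(2*x/7 - 5)^2*sec(2*x/7 - 5) + 504*x*tan(2*x/7 - 5)*sec(2*x/7 - 5) - 2670*x*sec(2*x/7 - 5) - 168*tan(2*x/7 - 5)*sec(2*x/7 - 5) + 1764*sec(2*x/7 - 5))*exp(-3*x)/49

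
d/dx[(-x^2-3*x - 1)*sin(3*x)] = -3*x^2*cos(3*x) - 2*x*sin(3*x) - 9*x*cos(3*x) - 3*sin(3*x) - 3*cos(3*x)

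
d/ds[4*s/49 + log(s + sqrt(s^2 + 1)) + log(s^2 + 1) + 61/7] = (4*s^4 + 4*s^3*sqrt(s^2 + 1) + 147*s^3 + 147*s^2*sqrt(s^2 + 1) + 8*s^2 + 4*s*sqrt(s^2 + 1) + 147*s + 49*sqrt(s^2 + 1) + 4)/(49*s^4 + 49*s^3*sqrt(s^2 + 1) + 98*s^2 + 49*s*sqrt(s^2 + 1) + 49)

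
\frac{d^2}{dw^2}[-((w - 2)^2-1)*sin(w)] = w^2*sin(w) - 4*w*sin(w) - 4*w*cos(w) + sin(w) + 8*cos(w)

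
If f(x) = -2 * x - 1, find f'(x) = -2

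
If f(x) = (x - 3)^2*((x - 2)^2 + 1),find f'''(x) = 24*x - 60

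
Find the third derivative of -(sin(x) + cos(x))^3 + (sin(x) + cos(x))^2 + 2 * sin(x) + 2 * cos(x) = 27*sqrt(2)*sin(3*x + pi/4)/2 - 8*cos(2*x) - sqrt(2)*cos(x + pi/4)/2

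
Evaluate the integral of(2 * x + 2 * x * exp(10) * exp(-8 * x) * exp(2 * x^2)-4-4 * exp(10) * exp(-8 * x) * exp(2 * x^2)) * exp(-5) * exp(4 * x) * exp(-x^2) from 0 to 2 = -exp(5) - exp(-1) + exp(-5) + E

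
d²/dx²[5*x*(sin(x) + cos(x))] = 5*sqrt(2)*(-x*sin(x + pi/4) + 2*cos(x + pi/4))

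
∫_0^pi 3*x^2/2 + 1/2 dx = pi/2 + pi^3/2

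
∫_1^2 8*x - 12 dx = 0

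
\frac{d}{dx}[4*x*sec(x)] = 4*x*tan(x)*sec(x) + 4*sec(x)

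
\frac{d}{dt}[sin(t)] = cos(t)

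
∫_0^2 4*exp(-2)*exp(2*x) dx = -2*exp(-2) + 2*exp(2)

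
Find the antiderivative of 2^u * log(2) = 2^u + C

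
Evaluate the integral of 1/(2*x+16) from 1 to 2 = -log(9/4)/2 + log(5/2)/2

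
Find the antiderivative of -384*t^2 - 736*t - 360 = -128*t^3 - 368*t^2 - 360*t + C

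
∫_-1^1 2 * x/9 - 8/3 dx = -16/3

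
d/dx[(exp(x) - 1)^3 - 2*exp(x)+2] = 3*exp(3*x) - 6*exp(2*x) + exp(x)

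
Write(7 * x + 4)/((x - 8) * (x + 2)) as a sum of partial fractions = 1/(x + 2) + 6/(x - 8)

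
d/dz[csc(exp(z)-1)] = -exp(z)*cot(exp(z) - 1)*csc(exp(z) - 1)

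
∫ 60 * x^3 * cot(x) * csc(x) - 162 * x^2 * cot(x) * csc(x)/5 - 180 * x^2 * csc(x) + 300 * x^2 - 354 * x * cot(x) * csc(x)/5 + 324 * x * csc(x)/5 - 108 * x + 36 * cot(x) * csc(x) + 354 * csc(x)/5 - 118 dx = 2*(2*x - 1)*(3*csc(x) - 5)*(-25*x^2 + x + 30)/5 + C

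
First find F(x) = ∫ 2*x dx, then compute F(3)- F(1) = 8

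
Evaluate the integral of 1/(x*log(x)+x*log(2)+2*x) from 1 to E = -log(log(2) + 2) + log(log(2) + 3)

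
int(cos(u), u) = sin(u) + C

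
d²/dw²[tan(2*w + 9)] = 8*tan(2*w + 9)^3 + 8*tan(2*w + 9)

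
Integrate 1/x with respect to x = log(x) + C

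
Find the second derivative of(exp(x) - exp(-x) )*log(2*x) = (x^2*exp(2*x)*log(x) + x^2*exp(2*x)*log(2) - x^2*log(x) - x^2*log(2) + 2*x*exp(2*x) + 2*x - exp(2*x) + 1)*exp(-x)/x^2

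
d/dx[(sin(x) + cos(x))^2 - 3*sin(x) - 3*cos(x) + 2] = 2*cos(2*x) - 3*sqrt(2)*cos(x + pi/4)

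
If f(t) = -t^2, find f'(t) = -2*t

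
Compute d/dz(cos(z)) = -sin(z)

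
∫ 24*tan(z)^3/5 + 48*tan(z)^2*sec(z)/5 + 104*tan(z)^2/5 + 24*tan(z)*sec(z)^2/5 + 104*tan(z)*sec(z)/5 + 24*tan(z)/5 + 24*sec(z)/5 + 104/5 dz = 3*(2*tan(z) + 2*sec(z) + 7)^2/5 + 4*tan(z) + 4*sec(z) + C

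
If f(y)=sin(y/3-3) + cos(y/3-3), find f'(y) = sqrt(2)*cos(y/3 - 3 + pi/4)/3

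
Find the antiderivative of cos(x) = sin(x) + C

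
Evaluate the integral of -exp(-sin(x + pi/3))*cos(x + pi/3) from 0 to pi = -exp(-sqrt(3)/2) + exp(sqrt(3)/2)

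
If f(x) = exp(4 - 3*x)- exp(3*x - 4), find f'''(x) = (-27*exp(6*x - 8) - 27)*exp(4 - 3*x)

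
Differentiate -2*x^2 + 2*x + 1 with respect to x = 2 - 4*x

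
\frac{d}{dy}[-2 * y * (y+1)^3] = -8*y^3 - 18*y^2 - 12*y - 2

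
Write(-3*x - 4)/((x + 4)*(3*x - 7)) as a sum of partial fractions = -33/(19*(3*x - 7)) - 8/(19*(x + 4))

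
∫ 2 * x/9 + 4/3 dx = x^2/9 + 4*x/3 + C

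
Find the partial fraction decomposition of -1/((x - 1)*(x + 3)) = 1/(4*(x + 3)) - 1/(4*(x - 1))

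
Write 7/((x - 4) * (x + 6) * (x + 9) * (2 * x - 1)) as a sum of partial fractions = -8/(247*(2*x - 1)) - 7/(741*(x + 9)) + 7/(390*(x + 6)) + 1/(130*(x - 4))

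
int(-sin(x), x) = cos(x) + C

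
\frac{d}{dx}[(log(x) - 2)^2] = (2*log(x) - 4)/x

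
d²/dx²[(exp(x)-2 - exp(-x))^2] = (4*exp(4*x) - 4*exp(3*x) + 4*exp(x) + 4)*exp(-2*x)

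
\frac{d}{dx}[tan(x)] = cos(x)^(-2)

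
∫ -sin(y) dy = cos(y) + C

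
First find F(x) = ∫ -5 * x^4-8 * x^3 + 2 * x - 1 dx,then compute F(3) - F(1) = -396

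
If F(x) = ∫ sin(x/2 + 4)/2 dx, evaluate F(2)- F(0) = cos(4) - cos(5)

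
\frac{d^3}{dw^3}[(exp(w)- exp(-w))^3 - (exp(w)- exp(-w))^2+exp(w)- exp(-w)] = (27*exp(6*w) - 8*exp(5*w) - 2*exp(4*w) - 2*exp(2*w) + 8*exp(w) + 27)*exp(-3*w)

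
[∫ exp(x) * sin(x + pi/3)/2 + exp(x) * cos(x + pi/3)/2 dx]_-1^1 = -exp(-1)*cos(pi/6 + 1)/2 + E*sin(1 + pi/3)/2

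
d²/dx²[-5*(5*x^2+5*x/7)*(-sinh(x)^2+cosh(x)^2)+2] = -50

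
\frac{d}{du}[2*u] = 2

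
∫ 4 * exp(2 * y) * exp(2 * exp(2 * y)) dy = exp(2*exp(2*y)) + C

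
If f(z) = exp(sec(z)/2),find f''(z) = (sin(z)^2/(4*cos(z)^3) - 1/2 + cos(z)^(-2))*exp(1/(2*cos(z)))/cos(z)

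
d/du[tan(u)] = cos(u)^(-2)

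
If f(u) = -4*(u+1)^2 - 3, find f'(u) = -8*u - 8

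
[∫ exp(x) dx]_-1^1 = E - exp(-1)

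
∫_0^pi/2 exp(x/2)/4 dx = -1/2 + exp(pi/4)/2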